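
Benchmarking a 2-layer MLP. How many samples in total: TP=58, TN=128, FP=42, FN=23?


Total = TP + TN + FP + FN
= 58 + 128 + 42 + 23
= 251
(Predicted positive: 100, predicted negative: 151)

251


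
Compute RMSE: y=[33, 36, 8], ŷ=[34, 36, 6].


MSE = 5/3 = 1.6667
RMSE = √(5/3) = 1.291

1.291


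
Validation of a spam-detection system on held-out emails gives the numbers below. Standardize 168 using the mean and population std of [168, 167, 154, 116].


μ = 151.25, σ = 21.0876
z = (168 - 151.25)/21.0876 = 0.7943

0.7943


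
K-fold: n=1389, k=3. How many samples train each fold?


Fold size = 1389/3 = 463
Training per fold = 1389 - 463 = 926

926


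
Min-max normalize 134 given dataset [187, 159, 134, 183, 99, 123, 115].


min=99, max=187
(134-99)/(187-99) = 35/88 = 0.3977

0.3977


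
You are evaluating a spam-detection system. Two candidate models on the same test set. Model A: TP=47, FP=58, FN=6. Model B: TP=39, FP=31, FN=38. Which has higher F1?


Model A: P=47/105=0.4476, R=47/53=0.8868, F1=2PR/(P+R)=2TP/(2TP+FP+FN)=94/158=0.5949
Model B: P=39/70=0.5571, R=39/77=0.5065, F1=2PR/(P+R)=2TP/(2TP+FP+FN)=78/147=0.5306
0.5949 > 0.5306 → Model A

Model A


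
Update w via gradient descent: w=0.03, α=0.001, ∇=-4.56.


w_new = w - α·∇
= 0.03 - 0.001·-4.56
= 0.03 + 0.00456
= 0.03456

0.03456


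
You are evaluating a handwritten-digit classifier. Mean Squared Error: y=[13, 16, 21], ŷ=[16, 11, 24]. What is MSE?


Squared errors: (13-16)²=9, (16-11)²=25, (21-24)²=9
Sum = 43
MSE = 43/3 = 43/3

43/3


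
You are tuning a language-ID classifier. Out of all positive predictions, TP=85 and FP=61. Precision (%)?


Precision = TP/(TP+FP)
= 85/(85+61)
= 85/146 = 58.22%

58.22%


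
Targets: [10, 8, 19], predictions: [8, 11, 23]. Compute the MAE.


Absolute errors: |10-8|=2, |8-11|=3, |19-23|=4
Sum = 9
MAE = 9/3 = 3

3


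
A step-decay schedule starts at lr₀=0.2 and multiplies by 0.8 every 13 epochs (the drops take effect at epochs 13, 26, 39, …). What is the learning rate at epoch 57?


n_drops = ⌊57/13⌋ = 4
lr = 0.2·0.8^4 = 0.2·0.4096 = 0.08192

0.08192


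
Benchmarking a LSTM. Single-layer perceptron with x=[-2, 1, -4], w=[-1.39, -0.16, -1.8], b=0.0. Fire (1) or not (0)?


z = (-2)·(-1.39) + (1)·(-0.16) + (-4)·(-1.8) + 0.0
  = 9.82
step(z) = 1 (z≥0)

1


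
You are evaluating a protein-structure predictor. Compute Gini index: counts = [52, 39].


Probabilities: [52/91, 39/91] ≈ [0.5714, 0.4286]
Σpᵢ² = (2704 + 1521)/91² = 4225/8281
Gini = 1 - Σpᵢ² = 1 - 4225/8281 = 0.4898

0.4898


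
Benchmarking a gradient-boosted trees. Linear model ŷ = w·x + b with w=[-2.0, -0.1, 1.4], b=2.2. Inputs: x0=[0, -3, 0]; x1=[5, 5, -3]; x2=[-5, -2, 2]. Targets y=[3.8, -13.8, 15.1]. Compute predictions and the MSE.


ŷ0 = (-2.0)·(0) + (-0.1)·(-3) + (1.4)·(0) + 2.2 = 2.5
ŷ1 = (-2.0)·(5) + (-0.1)·(5) + (1.4)·(-3) + 2.2 = -12.5
ŷ2 = (-2.0)·(-5) + (-0.1)·(-2) + (1.4)·(2) + 2.2 = 15.2
errors² = [1.69, 1.69, 0.01]
MSE = 3.3900/3 = 1.13

1.13


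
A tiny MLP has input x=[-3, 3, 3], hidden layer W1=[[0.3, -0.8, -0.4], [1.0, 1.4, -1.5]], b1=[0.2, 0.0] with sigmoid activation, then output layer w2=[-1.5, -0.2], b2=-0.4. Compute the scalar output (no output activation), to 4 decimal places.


z1[0] = (0.3)·(-3) + (-0.8)·(3) + (-0.4)·(3) + 0.2 = -4.3
z1[1] = (1.0)·(-3) + (1.4)·(3) + (-1.5)·(3) + 0.0 = -3.3
h = sigmoid(z1) = [0.0134, 0.0356]
output = (-1.5)·(0.0134) + (-0.2)·(0.0356) - 0.4 = -0.4272

-0.4272


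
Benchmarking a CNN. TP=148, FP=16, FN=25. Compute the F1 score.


Precision = 148/164 = 0.9024
Recall = 148/173 = 0.8555
F1 = 2·P·R/(P+R) = 2·TP/(2·TP+FP+FN) = 296/(296+16+25) = 296/337 = 0.8783

0.8783


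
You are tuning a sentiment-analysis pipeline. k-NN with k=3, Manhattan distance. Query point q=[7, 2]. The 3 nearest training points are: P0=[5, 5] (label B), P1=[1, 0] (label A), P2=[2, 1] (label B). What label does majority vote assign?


d(q,P0) = 5  (label B)
d(q,P1) = 8  (label A)
d(q,P2) = 6  (label B)
Votes: A=1, B=2
Majority → B

B


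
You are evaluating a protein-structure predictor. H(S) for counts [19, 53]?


Probabilities: [19/72, 53/72] ≈ [0.2639, 0.7361]
H = -((19/72)·log₂(19/72) + (53/72)·log₂(53/72))
  = 0.8326 bits

0.8326 bits


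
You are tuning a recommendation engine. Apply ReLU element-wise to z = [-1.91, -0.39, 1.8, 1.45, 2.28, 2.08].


ReLU(-1.91) = max(0, -1.91) = 0.0
ReLU(-0.39) = max(0, -0.39) = 0.0
ReLU(1.8) = max(0, 1.8) = 1.8
ReLU(1.45) = max(0, 1.45) = 1.45
ReLU(2.28) = max(0, 2.28) = 2.28
ReLU(2.08) = max(0, 2.08) = 2.08
result = [0.0, 0.0, 1.8, 1.45, 2.28, 2.08]

[0.0, 0.0, 1.8, 1.45, 2.28, 2.08]


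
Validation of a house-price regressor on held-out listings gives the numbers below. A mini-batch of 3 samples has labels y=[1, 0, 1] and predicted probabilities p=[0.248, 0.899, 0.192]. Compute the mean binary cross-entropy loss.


L[0] = -ln(0.248) = 1.3943
L[1] = -ln(1-0.899) = -ln(0.101) = 2.2926
L[2] = -ln(0.192) = 1.6503
mean = (1.3943 + 2.2926 + 1.6503)/3 = 1.7791

1.7791


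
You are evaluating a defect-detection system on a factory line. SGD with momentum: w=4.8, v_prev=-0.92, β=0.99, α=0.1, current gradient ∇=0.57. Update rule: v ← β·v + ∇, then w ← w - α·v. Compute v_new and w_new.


v_new = 0.99·-0.92 + 0.57 = -0.9108 + 0.57 = -0.3408
w_new = 4.8 - 0.1·-0.3408 = 4.8 + 0.03408 = 4.83408

v_new=-0.3408, w_new=4.83408


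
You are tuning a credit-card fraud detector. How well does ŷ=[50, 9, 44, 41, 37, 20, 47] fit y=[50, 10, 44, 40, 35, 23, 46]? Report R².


ȳ = 35.4286
SS_res = Σ(y-ŷ)² = 16
SS_tot = Σ(y-ȳ)² = 1219.71
R² = 1 - SS_res/SS_tot = 1 - 0.0131 = 0.9869

0.9869


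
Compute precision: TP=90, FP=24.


Precision = TP/(TP+FP)
= 90/(90+24)
= 90/114 = 78.95%

78.95%


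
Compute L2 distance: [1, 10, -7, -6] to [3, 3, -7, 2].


d = √((1-3)² + (10-3)² + (-7+ 7)² + (-6-2)²)
  = √(4 + 49 + 0 + 64)
  = √117 = 10.8167

10.8167


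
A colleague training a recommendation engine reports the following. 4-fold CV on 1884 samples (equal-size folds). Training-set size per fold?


Fold size = 1884/4 = 471
Training per fold = 1884 - 471 = 1413

1413


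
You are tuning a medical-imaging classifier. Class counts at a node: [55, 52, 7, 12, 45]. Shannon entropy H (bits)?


Probabilities: [55/171, 52/171, 7/171, 12/171, 45/171] ≈ [0.3216, 0.3041, 0.0409, 0.0702, 0.2632]
H = -((55/171)·log₂(55/171) + (52/171)·log₂(52/171) + (7/171)·log₂(7/171) + (12/171)·log₂(12/171) + (45/171)·log₂(45/171))
  = 2.0132 bits

2.0132 bits


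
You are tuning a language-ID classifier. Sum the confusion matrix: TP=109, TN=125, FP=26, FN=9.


Total = TP + TN + FP + FN
= 109 + 125 + 26 + 9
= 269
(Predicted positive: 135, predicted negative: 134)

269


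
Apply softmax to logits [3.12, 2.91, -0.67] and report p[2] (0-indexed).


Exponentials: e^3.12=22.6464, e^2.91=18.3568, e^-0.67=0.5117
Sum = 41.5149
Softmax = [0.5455, 0.4422, 0.0123]
p[2] = 0.5117/41.5149 = 0.0123

0.0123


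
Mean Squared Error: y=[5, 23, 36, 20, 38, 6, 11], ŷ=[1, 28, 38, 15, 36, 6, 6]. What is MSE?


Squared errors: (5-1)²=16, (23-28)²=25, (36-38)²=4, (20-15)²=25, (38-36)²=4, (6-6)²=0, (11-6)²=25
Sum = 99
MSE = 99/7 = 99/7

99/7


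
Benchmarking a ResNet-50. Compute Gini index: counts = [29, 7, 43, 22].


Probabilities: [29/101, 7/101, 43/101, 22/101] ≈ [0.2871, 0.0693, 0.4257, 0.2178]
Σpᵢ² = (841 + 49 + 1849 + 484)/101² = 3223/10201
Gini = 1 - Σpᵢ² = 1 - 3223/10201 = 0.6841

0.6841


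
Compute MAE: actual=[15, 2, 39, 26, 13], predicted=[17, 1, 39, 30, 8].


Absolute errors: |15-17|=2, |2-1|=1, |39-39|=0, |26-30|=4, |13-8|=5
Sum = 12
MAE = 12/5 = 12/5

12/5


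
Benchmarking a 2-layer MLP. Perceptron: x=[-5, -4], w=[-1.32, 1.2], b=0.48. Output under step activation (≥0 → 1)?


z = (-5)·(-1.32) + (-4)·(1.2) + 0.48
  = 2.28
step(z) = 1 (z≥0)

1


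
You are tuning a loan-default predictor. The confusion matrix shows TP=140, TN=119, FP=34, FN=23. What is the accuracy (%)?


Accuracy = (TP+TN)/(TP+TN+FP+FN)
= (140+119)/(316)
= 259/316 = 81.96%

81.96%


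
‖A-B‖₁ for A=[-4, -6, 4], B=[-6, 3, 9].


d = |-4+ 6| + |-6-3| + |4-9|
  = 2 + 9 + 5
  = 16

16


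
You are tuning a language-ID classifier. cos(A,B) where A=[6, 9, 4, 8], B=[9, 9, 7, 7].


A·B = 6·9 + 9·9 + 4·7 + 8·7 = 219
‖A‖ = √197 = 14.0357, ‖B‖ = √260 = 16.1245
cos = 219/(√197·√260) = 219/√51220 = 0.9677

0.9677


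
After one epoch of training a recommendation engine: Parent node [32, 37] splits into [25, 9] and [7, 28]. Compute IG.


Parent = [32, 37], H_parent = 0.9962
H_left = 0.8338 (n=34), H_right = 0.7219 (n=35)
H_children = (34/69)·0.8338 + (35/69)·0.7219 = 0.777
IG = 0.9962 - 0.777 = 0.2192

0.2192


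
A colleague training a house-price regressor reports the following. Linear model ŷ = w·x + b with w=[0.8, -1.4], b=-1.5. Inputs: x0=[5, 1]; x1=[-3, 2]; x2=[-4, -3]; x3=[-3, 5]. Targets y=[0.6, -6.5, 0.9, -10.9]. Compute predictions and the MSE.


ŷ0 = (0.8)·(5) + (-1.4)·(1) - 1.5 = 1.1
ŷ1 = (0.8)·(-3) + (-1.4)·(2) - 1.5 = -6.7
ŷ2 = (0.8)·(-4) + (-1.4)·(-3) - 1.5 = -0.5
ŷ3 = (0.8)·(-3) + (-1.4)·(5) - 1.5 = -10.9
errors² = [0.25, 0.04, 1.96, 0.0]
MSE = 2.2500/4 = 0.5625

0.5625


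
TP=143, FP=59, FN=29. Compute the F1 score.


Precision = 143/202 = 0.7079
Recall = 143/172 = 0.8314
F1 = 2·P·R/(P+R) = 2·TP/(2·TP+FP+FN) = 286/(286+59+29) = 286/374 = 0.7647

0.7647


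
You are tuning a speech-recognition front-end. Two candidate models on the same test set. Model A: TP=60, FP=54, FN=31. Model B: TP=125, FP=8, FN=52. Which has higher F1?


Model A: P=60/114=0.5263, R=60/91=0.6593, F1=2PR/(P+R)=2TP/(2TP+FP+FN)=120/205=0.5854
Model B: P=125/133=0.9398, R=125/177=0.7062, F1=2PR/(P+R)=2TP/(2TP+FP+FN)=250/310=0.8065
0.5854 < 0.8065 → Model B

Model B


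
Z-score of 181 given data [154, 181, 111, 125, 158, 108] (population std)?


μ = 139.5, σ = 26.7379
z = (181 - 139.5)/26.7379 = 1.5521

1.5521


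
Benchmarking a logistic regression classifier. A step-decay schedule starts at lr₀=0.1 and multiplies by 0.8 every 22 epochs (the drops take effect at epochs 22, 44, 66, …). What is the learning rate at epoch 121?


n_drops = ⌊121/22⌋ = 5
lr = 0.1·0.8^5 = 0.1·0.32768 = 0.032768

0.032768


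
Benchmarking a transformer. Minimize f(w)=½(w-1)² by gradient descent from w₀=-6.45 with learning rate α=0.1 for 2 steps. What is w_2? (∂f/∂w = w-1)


step 1: grad = -6.45-1 = -7.45; w = -6.45 - 0.1·(-7.45) = -5.705
step 2: grad = -5.705-1 = -6.705; w = -5.705 - 0.1·(-6.705) = -5.0345

-5.0345


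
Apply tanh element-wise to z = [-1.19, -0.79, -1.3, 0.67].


tanh(-1.19) = -0.8306
tanh(-0.79) = -0.6584
tanh(-1.3) = -0.8617
tanh(0.67) = 0.585
result = [-0.8306, -0.6584, -0.8617, 0.585]

[-0.8306, -0.6584, -0.8617, 0.585]


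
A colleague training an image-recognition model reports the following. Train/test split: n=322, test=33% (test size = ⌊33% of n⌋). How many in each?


Test = ⌊322·33/100⌋ = 106
Train = 322 - 106 = 216

Train: 216, Test: 106


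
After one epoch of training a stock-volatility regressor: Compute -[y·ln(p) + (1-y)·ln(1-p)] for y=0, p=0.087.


BCE = -[y·ln(p) + (1-y)·ln(1-p)]
= -0 - 1·ln(1-0.087)
= -ln(0.913) = 0.091

0.091


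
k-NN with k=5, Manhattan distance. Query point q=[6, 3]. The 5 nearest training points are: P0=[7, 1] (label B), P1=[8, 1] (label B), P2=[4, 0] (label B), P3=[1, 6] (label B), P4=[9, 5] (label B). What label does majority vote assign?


d(q,P0) = 3  (label B)
d(q,P1) = 4  (label B)
d(q,P2) = 5  (label B)
d(q,P3) = 8  (label B)
d(q,P4) = 5  (label B)
Votes: A=0, B=5
Majority → B

B


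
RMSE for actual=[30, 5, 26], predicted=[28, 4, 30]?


MSE = 21/3 = 7
RMSE = √(21/3) = 2.6458

2.6458


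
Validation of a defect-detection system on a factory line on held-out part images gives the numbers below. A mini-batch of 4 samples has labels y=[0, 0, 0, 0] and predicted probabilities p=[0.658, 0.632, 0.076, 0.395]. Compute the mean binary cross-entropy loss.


L[0] = -ln(1-0.658) = -ln(0.342) = 1.0729
L[1] = -ln(1-0.632) = -ln(0.368) = 0.9997
L[2] = -ln(1-0.076) = -ln(0.924) = 0.079
L[3] = -ln(1-0.395) = -ln(0.605) = 0.5025
mean = (1.0729 + 0.9997 + 0.079 + 0.5025)/4 = 0.6635

0.6635


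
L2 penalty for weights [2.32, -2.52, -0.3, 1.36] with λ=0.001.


‖w‖₂² = (2.32)² + (-2.52)² + (-0.3)² + (1.36)²
     = 5.3824 + 6.3504 + 0.09 + 1.8496
     = 13.6724
λ·‖w‖₂² = 0.001·13.6724 = 0.013672

0.013672


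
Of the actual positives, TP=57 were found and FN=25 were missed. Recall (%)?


Recall = TP/(TP+FN)
= 57/(57+25)
= 57/82 = 69.51%

69.51%


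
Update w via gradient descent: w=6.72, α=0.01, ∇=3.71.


w_new = w - α·∇
= 6.72 - 0.01·3.71
= 6.72 - 0.0371
= 6.6829

6.6829


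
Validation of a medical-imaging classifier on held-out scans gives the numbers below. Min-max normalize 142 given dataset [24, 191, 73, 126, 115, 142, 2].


min=2, max=191
(142-2)/(191-2) = 140/189 = 0.7407

0.7407


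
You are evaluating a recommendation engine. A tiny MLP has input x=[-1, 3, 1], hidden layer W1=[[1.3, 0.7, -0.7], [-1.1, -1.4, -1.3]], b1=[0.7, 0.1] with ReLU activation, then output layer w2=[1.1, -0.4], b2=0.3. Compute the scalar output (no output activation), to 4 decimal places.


z1[0] = (1.3)·(-1) + (0.7)·(3) + (-0.7)·(1) + 0.7 = 0.8
z1[1] = (-1.1)·(-1) + (-1.4)·(3) + (-1.3)·(1) + 0.1 = -4.3
h = ReLU(z1) = [0.8, 0.0]
output = (1.1)·(0.8) + (-0.4)·(0.0) + 0.3 = 1.18

1.18


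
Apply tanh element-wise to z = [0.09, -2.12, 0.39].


tanh(0.09) = 0.0898
tanh(-2.12) = -0.9716
tanh(0.39) = 0.3714
result = [0.0898, -0.9716, 0.3714]

[0.0898, -0.9716, 0.3714]


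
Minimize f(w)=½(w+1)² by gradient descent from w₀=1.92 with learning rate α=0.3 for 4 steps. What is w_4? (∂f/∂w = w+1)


step 1: grad = 1.92+1 = 2.92; w = 1.92 - 0.3·(2.92) = 1.044
step 2: grad = 1.044+1 = 2.044; w = 1.044 - 0.3·(2.044) = 0.4308
step 3: grad = 0.4308+1 = 1.4308; w = 0.4308 - 0.3·(1.4308) = 0.00156
step 4: grad = 0.00156+1 = 1.00156; w = 0.00156 - 0.3·(1.00156) = -0.298908

-0.298908


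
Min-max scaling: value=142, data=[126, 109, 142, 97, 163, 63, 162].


min=63, max=163
(142-63)/(163-63) = 79/100 = 0.79

0.79


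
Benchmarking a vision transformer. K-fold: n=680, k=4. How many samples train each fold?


Fold size = 680/4 = 170
Training per fold = 680 - 170 = 510

510


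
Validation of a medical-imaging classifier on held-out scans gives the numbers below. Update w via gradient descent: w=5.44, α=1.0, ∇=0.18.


w_new = w - α·∇
= 5.44 - 1.0·0.18
= 5.44 - 0.18
= 5.26

5.26


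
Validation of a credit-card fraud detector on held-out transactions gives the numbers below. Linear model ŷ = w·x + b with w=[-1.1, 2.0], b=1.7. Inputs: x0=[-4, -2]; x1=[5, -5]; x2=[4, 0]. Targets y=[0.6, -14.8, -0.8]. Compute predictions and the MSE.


ŷ0 = (-1.1)·(-4) + (2.0)·(-2) + 1.7 = 2.1
ŷ1 = (-1.1)·(5) + (2.0)·(-5) + 1.7 = -13.8
ŷ2 = (-1.1)·(4) + (2.0)·(0) + 1.7 = -2.7
errors² = [2.25, 1.0, 3.61]
MSE = 6.8600/3 = 2.2867

2.2867


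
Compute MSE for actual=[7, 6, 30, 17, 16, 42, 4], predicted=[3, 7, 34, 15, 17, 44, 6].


Squared errors: (7-3)²=16, (6-7)²=1, (30-34)²=16, (17-15)²=4, (16-17)²=1, (42-44)²=4, (4-6)²=4
Sum = 46
MSE = 46/7 = 46/7

46/7


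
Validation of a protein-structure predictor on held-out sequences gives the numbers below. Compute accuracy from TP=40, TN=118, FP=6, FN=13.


Accuracy = (TP+TN)/(TP+TN+FP+FN)
= (40+118)/(177)
= 158/177 = 89.27%

89.27%


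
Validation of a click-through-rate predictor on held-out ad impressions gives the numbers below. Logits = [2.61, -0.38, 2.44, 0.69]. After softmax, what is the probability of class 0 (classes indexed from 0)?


Exponentials: e^2.61=13.5991, e^-0.38=0.6839, e^2.44=11.473, e^0.69=1.9937
Sum = 27.7497
Softmax = [0.4901, 0.0246, 0.4134, 0.0718]
p[0] = 13.5991/27.7497 = 0.4901

0.4901


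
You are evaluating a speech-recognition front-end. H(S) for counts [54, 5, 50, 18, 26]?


Probabilities: [54/153, 5/153, 50/153, 18/153, 26/153] ≈ [0.3529, 0.0327, 0.3268, 0.1176, 0.1699]
H = -((54/153)·log₂(54/153) + (5/153)·log₂(5/153) + (50/153)·log₂(50/153) + (18/153)·log₂(18/153) + (26/153)·log₂(26/153))
  = 2.0166 bits

2.0166 bits


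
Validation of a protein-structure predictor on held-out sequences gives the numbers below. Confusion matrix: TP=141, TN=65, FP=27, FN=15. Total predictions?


Total = TP + TN + FP + FN
= 141 + 65 + 27 + 15
= 248
(Predicted positive: 168, predicted negative: 80)

248


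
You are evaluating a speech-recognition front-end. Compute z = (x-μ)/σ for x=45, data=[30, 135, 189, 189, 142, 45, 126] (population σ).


μ = 122.2857, σ = 58.4996
z = (45 - 122.2857)/58.4996 = -1.3211

-1.3211


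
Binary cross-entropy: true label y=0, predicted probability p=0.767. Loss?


BCE = -[y·ln(p) + (1-y)·ln(1-p)]
= -0 - 1·ln(1-0.767)
= -ln(0.233) = 1.4567

1.4567


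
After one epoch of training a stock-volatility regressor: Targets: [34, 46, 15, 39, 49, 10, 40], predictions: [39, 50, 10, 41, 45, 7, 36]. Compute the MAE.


Absolute errors: |34-39|=5, |46-50|=4, |15-10|=5, |39-41|=2, |49-45|=4, |10-7|=3, |40-36|=4
Sum = 27
MAE = 27/7 = 27/7

27/7


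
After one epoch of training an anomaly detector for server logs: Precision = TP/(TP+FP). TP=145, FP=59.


Precision = TP/(TP+FP)
= 145/(145+59)
= 145/204 = 71.08%

71.08%


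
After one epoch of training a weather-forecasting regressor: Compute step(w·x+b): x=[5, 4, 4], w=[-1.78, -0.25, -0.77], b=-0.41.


z = (5)·(-1.78) + (4)·(-0.25) + (4)·(-0.77) - 0.41
  = -13.39
step(z) = 0 (z<0)

0


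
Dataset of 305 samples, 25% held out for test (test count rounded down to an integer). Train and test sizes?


Test = ⌊305·25/100⌋ = 76
Train = 305 - 76 = 229

Train: 229, Test: 76


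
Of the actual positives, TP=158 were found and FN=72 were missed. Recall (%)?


Recall = TP/(TP+FN)
= 158/(158+72)
= 158/230 = 68.7%

68.7%


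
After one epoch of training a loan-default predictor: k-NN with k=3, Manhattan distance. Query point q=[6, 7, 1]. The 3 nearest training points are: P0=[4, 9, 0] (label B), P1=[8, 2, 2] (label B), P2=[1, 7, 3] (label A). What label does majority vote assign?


d(q,P0) = 5  (label B)
d(q,P1) = 8  (label B)
d(q,P2) = 7  (label A)
Votes: A=1, B=2
Majority → B

B


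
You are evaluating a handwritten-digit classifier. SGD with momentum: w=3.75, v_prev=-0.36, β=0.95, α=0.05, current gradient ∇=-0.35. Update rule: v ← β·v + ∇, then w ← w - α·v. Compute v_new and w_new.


v_new = 0.95·-0.36 - 0.35 = -0.342 - 0.35 = -0.692
w_new = 3.75 - 0.05·-0.692 = 3.75 + 0.0346 = 3.7846

v_new=-0.692, w_new=3.7846


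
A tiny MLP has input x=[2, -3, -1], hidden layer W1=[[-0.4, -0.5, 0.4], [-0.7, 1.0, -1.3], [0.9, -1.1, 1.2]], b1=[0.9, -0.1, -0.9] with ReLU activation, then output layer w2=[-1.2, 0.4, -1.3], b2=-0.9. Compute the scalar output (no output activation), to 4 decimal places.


z1[0] = (-0.4)·(2) + (-0.5)·(-3) + (0.4)·(-1) + 0.9 = 1.2
z1[1] = (-0.7)·(2) + (1.0)·(-3) + (-1.3)·(-1) - 0.1 = -3.2
z1[2] = (0.9)·(2) + (-1.1)·(-3) + (1.2)·(-1) - 0.9 = 3.0
h = ReLU(z1) = [1.2, 0.0, 3.0]
output = (-1.2)·(1.2) + (0.4)·(0.0) + (-1.3)·(3.0) - 0.9 = -6.24

-6.24


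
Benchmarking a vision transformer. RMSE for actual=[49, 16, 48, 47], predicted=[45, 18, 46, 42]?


MSE = 49/4 = 12.25
RMSE = √(49/4) = 3.5

3.5


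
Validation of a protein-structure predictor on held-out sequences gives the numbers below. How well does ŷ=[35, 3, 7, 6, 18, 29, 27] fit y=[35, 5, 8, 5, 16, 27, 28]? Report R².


ȳ = 17.7143
SS_res = Σ(y-ŷ)² = 15
SS_tot = Σ(y-ȳ)² = 911.43
R² = 1 - SS_res/SS_tot = 1 - 0.0165 = 0.9835

0.9835


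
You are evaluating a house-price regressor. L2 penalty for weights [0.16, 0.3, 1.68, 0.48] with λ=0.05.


‖w‖₂² = (0.16)² + (0.3)² + (1.68)² + (0.48)²
     = 0.0256 + 0.09 + 2.8224 + 0.2304
     = 3.1684
λ·‖w‖₂² = 0.05·3.1684 = 0.15842

0.15842


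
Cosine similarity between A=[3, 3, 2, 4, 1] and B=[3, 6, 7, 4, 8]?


A·B = 3·3 + 3·6 + 2·7 + 4·4 + 1·8 = 65
‖A‖ = √39 = 6.245, ‖B‖ = √174 = 13.1909
cos = 65/(√39·√174) = 65/√6786 = 0.7891

0.7891


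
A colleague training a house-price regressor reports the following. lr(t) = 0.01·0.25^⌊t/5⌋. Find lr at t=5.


n_drops = ⌊5/5⌋ = 1
lr = 0.01·0.25^1 = 0.01·0.25 = 0.0025

0.0025


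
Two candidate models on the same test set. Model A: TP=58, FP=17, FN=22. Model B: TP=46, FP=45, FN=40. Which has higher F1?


Model A: P=58/75=0.7733, R=58/80=0.725, F1=2PR/(P+R)=2TP/(2TP+FP+FN)=116/155=0.7484
Model B: P=46/91=0.5055, R=46/86=0.5349, F1=2PR/(P+R)=2TP/(2TP+FP+FN)=92/177=0.5198
0.7484 > 0.5198 → Model A

Model A


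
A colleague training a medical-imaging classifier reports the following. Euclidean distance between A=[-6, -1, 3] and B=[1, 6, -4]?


d = √((-6-1)² + (-1-6)² + (3+ 4)²)
  = √(49 + 49 + 49)
  = √147 = 12.1244

12.1244


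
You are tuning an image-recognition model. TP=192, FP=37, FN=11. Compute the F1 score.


Precision = 192/229 = 0.8384
Recall = 192/203 = 0.9458
F1 = 2·P·R/(P+R) = 2·TP/(2·TP+FP+FN) = 384/(384+37+11) = 384/432 = 0.8889

0.8889


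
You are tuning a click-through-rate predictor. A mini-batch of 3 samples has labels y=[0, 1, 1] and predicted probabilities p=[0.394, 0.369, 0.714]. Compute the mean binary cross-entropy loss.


L[0] = -ln(1-0.394) = -ln(0.606) = 0.5009
L[1] = -ln(0.369) = 0.997
L[2] = -ln(0.714) = 0.3369
mean = (0.5009 + 0.997 + 0.3369)/3 = 0.6116

0.6116


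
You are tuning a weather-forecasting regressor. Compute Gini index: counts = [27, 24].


Probabilities: [27/51, 24/51] ≈ [0.5294, 0.4706]
Σpᵢ² = (729 + 576)/51² = 1305/2601
Gini = 1 - Σpᵢ² = 1 - 1305/2601 = 0.4983

0.4983


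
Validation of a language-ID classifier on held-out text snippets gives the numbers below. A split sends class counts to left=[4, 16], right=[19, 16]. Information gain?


Parent = [23, 32], H_parent = 0.9806
H_left = 0.7219 (n=20), H_right = 0.9947 (n=35)
H_children = (20/55)·0.7219 + (35/55)·0.9947 = 0.8955
IG = 0.9806 - 0.8955 = 0.0851

0.0851


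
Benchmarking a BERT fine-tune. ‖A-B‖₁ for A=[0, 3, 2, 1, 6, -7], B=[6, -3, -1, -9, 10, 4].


d = |0-6| + |3+ 3| + |2+ 1| + |1+ 9| + |6-10| + |-7-4|
  = 6 + 6 + 3 + 10 + 4 + 11
  = 40

40


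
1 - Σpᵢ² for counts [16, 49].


Probabilities: [16/65, 49/65] ≈ [0.2462, 0.7538]
Σpᵢ² = (256 + 2401)/65² = 2657/4225
Gini = 1 - Σpᵢ² = 1 - 2657/4225 = 0.3711

0.3711


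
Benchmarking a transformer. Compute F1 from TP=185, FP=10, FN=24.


Precision = 185/195 = 0.9487
Recall = 185/209 = 0.8852
F1 = 2·P·R/(P+R) = 2·TP/(2·TP+FP+FN) = 370/(370+10+24) = 370/404 = 0.9158

0.9158


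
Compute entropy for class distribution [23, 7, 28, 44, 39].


Probabilities: [23/141, 7/141, 28/141, 44/141, 39/141] ≈ [0.1631, 0.0496, 0.1986, 0.3121, 0.2766]
H = -((23/141)·log₂(23/141) + (7/141)·log₂(7/141) + (28/141)·log₂(28/141) + (44/141)·log₂(44/141) + (39/141)·log₂(39/141))
  = 2.1421 bits

2.1421 bits


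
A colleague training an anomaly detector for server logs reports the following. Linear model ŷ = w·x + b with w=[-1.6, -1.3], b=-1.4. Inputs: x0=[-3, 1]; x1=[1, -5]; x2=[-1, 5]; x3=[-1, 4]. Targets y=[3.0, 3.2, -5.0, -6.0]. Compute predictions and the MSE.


ŷ0 = (-1.6)·(-3) + (-1.3)·(1) - 1.4 = 2.1
ŷ1 = (-1.6)·(1) + (-1.3)·(-5) - 1.4 = 3.5
ŷ2 = (-1.6)·(-1) + (-1.3)·(5) - 1.4 = -6.3
ŷ3 = (-1.6)·(-1) + (-1.3)·(4) - 1.4 = -5.0
errors² = [0.81, 0.09, 1.69, 1.0]
MSE = 3.5900/4 = 0.8975

0.8975


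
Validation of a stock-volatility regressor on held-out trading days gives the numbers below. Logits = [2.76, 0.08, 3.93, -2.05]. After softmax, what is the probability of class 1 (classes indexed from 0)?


Exponentials: e^2.76=15.7998, e^0.08=1.0833, e^3.93=50.907, e^-2.05=0.1287
Sum = 67.9188
Softmax = [0.2326, 0.0159, 0.7495, 0.0019]
p[1] = 1.0833/67.9188 = 0.0159

0.0159


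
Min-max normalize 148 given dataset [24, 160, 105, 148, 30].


min=24, max=160
(148-24)/(160-24) = 124/136 = 0.9118

0.9118


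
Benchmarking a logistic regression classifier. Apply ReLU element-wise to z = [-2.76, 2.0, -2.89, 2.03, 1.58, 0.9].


ReLU(-2.76) = max(0, -2.76) = 0.0
ReLU(2.0) = max(0, 2.0) = 2.0
ReLU(-2.89) = max(0, -2.89) = 0.0
ReLU(2.03) = max(0, 2.03) = 2.03
ReLU(1.58) = max(0, 1.58) = 1.58
ReLU(0.9) = max(0, 0.9) = 0.9
result = [0.0, 2.0, 0.0, 2.03, 1.58, 0.9]

[0.0, 2.0, 0.0, 2.03, 1.58, 0.9]


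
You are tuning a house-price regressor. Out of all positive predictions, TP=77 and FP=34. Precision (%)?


Precision = TP/(TP+FP)
= 77/(77+34)
= 77/111 = 69.37%

69.37%


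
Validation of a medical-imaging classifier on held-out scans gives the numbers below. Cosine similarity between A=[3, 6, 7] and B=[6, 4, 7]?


A·B = 3·6 + 6·4 + 7·7 = 91
‖A‖ = √94 = 9.6954, ‖B‖ = √101 = 10.0499
cos = 91/(√94·√101) = 91/√9494 = 0.9339

0.9339


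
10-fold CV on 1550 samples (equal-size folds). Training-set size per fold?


Fold size = 1550/10 = 155
Training per fold = 1550 - 155 = 1395

1395


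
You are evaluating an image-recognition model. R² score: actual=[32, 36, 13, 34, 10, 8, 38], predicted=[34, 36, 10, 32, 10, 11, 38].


ȳ = 24.4286
SS_res = Σ(y-ŷ)² = 26
SS_tot = Σ(y-ȳ)² = 1075.71
R² = 1 - SS_res/SS_tot = 1 - 0.0242 = 0.9758

0.9758


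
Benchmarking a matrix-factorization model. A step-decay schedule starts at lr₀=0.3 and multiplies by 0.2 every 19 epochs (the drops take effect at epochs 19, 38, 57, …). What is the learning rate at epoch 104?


n_drops = ⌊104/19⌋ = 5
lr = 0.3·0.2^5 = 0.3·0.00032 = 0.000096

0.000096


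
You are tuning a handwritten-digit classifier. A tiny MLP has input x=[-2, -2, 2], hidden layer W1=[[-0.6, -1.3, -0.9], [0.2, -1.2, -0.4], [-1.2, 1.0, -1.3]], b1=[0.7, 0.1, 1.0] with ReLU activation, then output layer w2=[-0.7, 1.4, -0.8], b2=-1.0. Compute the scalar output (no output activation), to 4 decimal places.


z1[0] = (-0.6)·(-2) + (-1.3)·(-2) + (-0.9)·(2) + 0.7 = 2.7
z1[1] = (0.2)·(-2) + (-1.2)·(-2) + (-0.4)·(2) + 0.1 = 1.3
z1[2] = (-1.2)·(-2) + (1.0)·(-2) + (-1.3)·(2) + 1.0 = -1.2
h = ReLU(z1) = [2.7, 1.3, 0.0]
output = (-0.7)·(2.7) + (1.4)·(1.3) + (-0.8)·(0.0) - 1.0 = -1.07

-1.07


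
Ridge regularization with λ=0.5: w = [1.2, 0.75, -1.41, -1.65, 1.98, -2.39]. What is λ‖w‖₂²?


‖w‖₂² = (1.2)² + (0.75)² + (-1.41)² + (-1.65)² + (1.98)² + (-2.39)²
     = 1.44 + 0.5625 + 1.9881 + 2.7225 + 3.9204 + 5.7121
     = 16.3456
λ·‖w‖₂² = 0.5·16.3456 = 8.1728

8.1728


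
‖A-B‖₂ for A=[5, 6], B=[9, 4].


d = √((5-9)² + (6-4)²)
  = √(16 + 4)
  = √20 = 4.4721

4.4721


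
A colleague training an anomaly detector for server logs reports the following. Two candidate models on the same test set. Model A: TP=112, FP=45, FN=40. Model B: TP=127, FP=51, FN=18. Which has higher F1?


Model A: P=112/157=0.7134, R=112/152=0.7368, F1=2PR/(P+R)=2TP/(2TP+FP+FN)=224/309=0.7249
Model B: P=127/178=0.7135, R=127/145=0.8759, F1=2PR/(P+R)=2TP/(2TP+FP+FN)=254/323=0.7864
0.7249 < 0.7864 → Model B

Model B


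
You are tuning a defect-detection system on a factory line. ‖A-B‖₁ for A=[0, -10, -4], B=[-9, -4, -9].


d = |0+ 9| + |-10+ 4| + |-4+ 9|
  = 9 + 6 + 5
  = 20

20


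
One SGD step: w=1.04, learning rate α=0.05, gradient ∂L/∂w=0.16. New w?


w_new = w - α·∇
= 1.04 - 0.05·0.16
= 1.04 - 0.008
= 1.032

1.032


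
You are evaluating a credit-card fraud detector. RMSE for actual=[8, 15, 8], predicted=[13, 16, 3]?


MSE = 51/3 = 17
RMSE = √(51/3) = 4.1231

4.1231


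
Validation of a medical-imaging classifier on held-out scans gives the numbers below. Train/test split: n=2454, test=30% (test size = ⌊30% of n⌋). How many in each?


Test = ⌊2454·30/100⌋ = 736
Train = 2454 - 736 = 1718

Train: 1718, Test: 736


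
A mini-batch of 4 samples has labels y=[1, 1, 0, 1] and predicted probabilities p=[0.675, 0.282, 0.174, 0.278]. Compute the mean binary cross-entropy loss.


L[0] = -ln(0.675) = 0.393
L[1] = -ln(0.282) = 1.2658
L[2] = -ln(1-0.174) = -ln(0.826) = 0.1912
L[3] = -ln(0.278) = 1.2801
mean = (0.393 + 1.2658 + 0.1912 + 1.2801)/4 = 0.7825

0.7825


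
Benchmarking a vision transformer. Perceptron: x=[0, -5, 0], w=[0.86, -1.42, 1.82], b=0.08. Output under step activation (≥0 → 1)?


z = (0)·(0.86) + (-5)·(-1.42) + (0)·(1.82) + 0.08
  = 7.18
step(z) = 1 (z≥0)

1


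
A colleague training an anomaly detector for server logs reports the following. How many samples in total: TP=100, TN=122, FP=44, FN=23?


Total = TP + TN + FP + FN
= 100 + 122 + 44 + 23
= 289
(Predicted positive: 144, predicted negative: 145)

289


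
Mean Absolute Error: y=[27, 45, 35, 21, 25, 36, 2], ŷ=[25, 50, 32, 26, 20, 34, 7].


Absolute errors: |27-25|=2, |45-50|=5, |35-32|=3, |21-26|=5, |25-20|=5, |36-34|=2, |2-7|=5
Sum = 27
MAE = 27/7 = 27/7

27/7


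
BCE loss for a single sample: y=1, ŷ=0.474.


BCE = -[y·ln(p) + (1-y)·ln(1-p)]
= -1·ln(0.474) - 0
= -ln(0.474) = 0.7465

0.7465


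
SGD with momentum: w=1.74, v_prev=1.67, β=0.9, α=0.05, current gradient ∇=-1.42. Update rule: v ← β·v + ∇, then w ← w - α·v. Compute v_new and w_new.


v_new = 0.9·1.67 - 1.42 = 1.503 - 1.42 = 0.083
w_new = 1.74 - 0.05·0.083 = 1.74 - 0.00415 = 1.73585

v_new=0.083, w_new=1.73585


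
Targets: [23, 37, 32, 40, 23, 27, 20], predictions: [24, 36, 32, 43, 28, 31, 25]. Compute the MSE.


Squared errors: (23-24)²=1, (37-36)²=1, (32-32)²=0, (40-43)²=9, (23-28)²=25, (27-31)²=16, (20-25)²=25
Sum = 77
MSE = 77/7 = 11

11


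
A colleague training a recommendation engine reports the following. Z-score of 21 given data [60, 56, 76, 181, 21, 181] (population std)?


μ = 95.8333, σ = 62.411
z = (21 - 95.8333)/62.411 = -1.199

-1.199


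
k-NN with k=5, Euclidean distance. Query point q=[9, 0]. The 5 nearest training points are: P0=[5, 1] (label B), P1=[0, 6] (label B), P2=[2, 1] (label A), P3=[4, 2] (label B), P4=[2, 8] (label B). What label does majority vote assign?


d(q,P0) = 4.1231  (label B)
d(q,P1) = 10.8167  (label B)
d(q,P2) = 7.0711  (label A)
d(q,P3) = 5.3852  (label B)
d(q,P4) = 10.6301  (label B)
Votes: A=1, B=4
Majority → B

B


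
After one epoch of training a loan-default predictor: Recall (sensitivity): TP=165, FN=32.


Recall = TP/(TP+FN)
= 165/(165+32)
= 165/197 = 83.76%

83.76%


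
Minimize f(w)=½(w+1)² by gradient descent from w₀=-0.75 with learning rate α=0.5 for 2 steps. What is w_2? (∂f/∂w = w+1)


step 1: grad = -0.75+1 = 0.25; w = -0.75 - 0.5·(0.25) = -0.875
step 2: grad = -0.875+1 = 0.125; w = -0.875 - 0.5·(0.125) = -0.9375

-0.9375


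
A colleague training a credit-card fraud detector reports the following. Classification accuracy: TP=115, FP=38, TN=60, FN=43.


Accuracy = (TP+TN)/(TP+TN+FP+FN)
= (115+60)/(256)
= 175/256 = 68.36%

68.36%


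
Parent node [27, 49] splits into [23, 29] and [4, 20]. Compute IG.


Parent = [27, 49], H_parent = 0.9387
H_left = 0.9904 (n=52), H_right = 0.65 (n=24)
H_children = (52/76)·0.9904 + (24/76)·0.65 = 0.8829
IG = 0.9387 - 0.8829 = 0.0558

0.0558


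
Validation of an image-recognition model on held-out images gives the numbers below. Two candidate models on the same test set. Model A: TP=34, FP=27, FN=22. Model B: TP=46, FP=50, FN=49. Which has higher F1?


Model A: P=34/61=0.5574, R=34/56=0.6071, F1=2PR/(P+R)=2TP/(2TP+FP+FN)=68/117=0.5812
Model B: P=46/96=0.4792, R=46/95=0.4842, F1=2PR/(P+R)=2TP/(2TP+FP+FN)=92/191=0.4817
0.5812 > 0.4817 → Model A

Model A


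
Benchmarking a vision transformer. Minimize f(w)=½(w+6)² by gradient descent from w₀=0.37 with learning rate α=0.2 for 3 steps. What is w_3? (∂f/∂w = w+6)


step 1: grad = 0.37+6 = 6.37; w = 0.37 - 0.2·(6.37) = -0.904
step 2: grad = -0.904+6 = 5.096; w = -0.904 - 0.2·(5.096) = -1.9232
step 3: grad = -1.9232+6 = 4.0768; w = -1.9232 - 0.2·(4.0768) = -2.73856

-2.73856


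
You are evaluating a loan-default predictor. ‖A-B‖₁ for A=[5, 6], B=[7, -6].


d = |5-7| + |6+ 6|
  = 2 + 12
  = 14

14


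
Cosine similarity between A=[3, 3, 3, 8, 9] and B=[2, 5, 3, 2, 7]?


A·B = 3·2 + 3·5 + 3·3 + 8·2 + 9·7 = 109
‖A‖ = √172 = 13.1149, ‖B‖ = √91 = 9.5394
cos = 109/(√172·√91) = 109/√15652 = 0.8712

0.8712


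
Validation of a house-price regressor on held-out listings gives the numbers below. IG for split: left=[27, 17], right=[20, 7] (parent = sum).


Parent = [47, 24], H_parent = 0.9229
H_left = 0.9624 (n=44), H_right = 0.8256 (n=27)
H_children = (44/71)·0.9624 + (27/71)·0.8256 = 0.9104
IG = 0.9229 - 0.9104 = 0.0125

0.0125


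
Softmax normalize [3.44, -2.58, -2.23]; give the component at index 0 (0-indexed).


Exponentials: e^3.44=31.187, e^-2.58=0.0758, e^-2.23=0.1075
Sum = 31.3703
Softmax = [0.9942, 0.0024, 0.0034]
p[0] = 31.187/31.3703 = 0.9942

0.9942


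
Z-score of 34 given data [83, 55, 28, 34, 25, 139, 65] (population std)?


μ = 61.2857, σ = 37.2893
z = (34 - 61.2857)/37.2893 = -0.7317

-0.7317


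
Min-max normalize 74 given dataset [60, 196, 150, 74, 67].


min=60, max=196
(74-60)/(196-60) = 14/136 = 0.1029

0.1029


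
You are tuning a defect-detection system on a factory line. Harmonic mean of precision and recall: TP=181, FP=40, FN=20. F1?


Precision = 181/221 = 0.819
Recall = 181/201 = 0.9005
F1 = 2·P·R/(P+R) = 2·TP/(2·TP+FP+FN) = 362/(362+40+20) = 362/422 = 0.8578

0.8578


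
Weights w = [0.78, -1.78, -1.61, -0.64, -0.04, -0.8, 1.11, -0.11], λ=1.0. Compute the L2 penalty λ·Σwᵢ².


‖w‖₂² = (0.78)² + (-1.78)² + (-1.61)² + (-0.64)² + (-0.04)² + (-0.8)² + (1.11)² + (-0.11)²
     = 0.6084 + 3.1684 + 2.5921 + 0.4096 + 0.0016 + 0.64 + 1.2321 + 0.0121
     = 8.6643
λ·‖w‖₂² = 1.0·8.6643 = 8.6643

8.6643


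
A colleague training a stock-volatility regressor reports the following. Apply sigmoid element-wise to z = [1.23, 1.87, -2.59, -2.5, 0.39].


σ(1.23) = 1/(1+e^-1.23) = 0.7738
σ(1.87) = 1/(1+e^-1.87) = 0.8665
σ(-2.59) = 1/(1+e^2.59) = 0.0698
σ(-2.5) = 1/(1+e^2.5) = 0.0759
σ(0.39) = 1/(1+e^-0.39) = 0.5963
result = [0.7738, 0.8665, 0.0698, 0.0759, 0.5963]

[0.7738, 0.8665, 0.0698, 0.0759, 0.5963]


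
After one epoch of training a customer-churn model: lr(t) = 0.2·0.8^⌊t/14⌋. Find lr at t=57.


n_drops = ⌊57/14⌋ = 4
lr = 0.2·0.8^4 = 0.2·0.4096 = 0.08192

0.08192


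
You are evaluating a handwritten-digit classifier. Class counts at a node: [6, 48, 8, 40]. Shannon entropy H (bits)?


Probabilities: [6/102, 48/102, 8/102, 40/102] ≈ [0.0588, 0.4706, 0.0784, 0.3922]
H = -((6/102)·log₂(6/102) + (48/102)·log₂(48/102) + (8/102)·log₂(8/102) + (40/102)·log₂(40/102))
  = 1.5698 bits

1.5698 bits


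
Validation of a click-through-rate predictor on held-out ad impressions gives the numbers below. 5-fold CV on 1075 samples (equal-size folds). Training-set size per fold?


Fold size = 1075/5 = 215
Training per fold = 1075 - 215 = 860

860


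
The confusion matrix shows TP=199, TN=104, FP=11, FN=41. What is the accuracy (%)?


Accuracy = (TP+TN)/(TP+TN+FP+FN)
= (199+104)/(355)
= 303/355 = 85.35%

85.35%


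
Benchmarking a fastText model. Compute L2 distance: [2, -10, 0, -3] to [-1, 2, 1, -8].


d = √((2+ 1)² + (-10-2)² + (0-1)² + (-3+ 8)²)
  = √(9 + 144 + 1 + 25)
  = √179 = 13.3791

13.3791


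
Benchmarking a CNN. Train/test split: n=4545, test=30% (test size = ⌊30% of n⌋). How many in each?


Test = ⌊4545·30/100⌋ = 1363
Train = 4545 - 1363 = 3182

Train: 3182, Test: 1363


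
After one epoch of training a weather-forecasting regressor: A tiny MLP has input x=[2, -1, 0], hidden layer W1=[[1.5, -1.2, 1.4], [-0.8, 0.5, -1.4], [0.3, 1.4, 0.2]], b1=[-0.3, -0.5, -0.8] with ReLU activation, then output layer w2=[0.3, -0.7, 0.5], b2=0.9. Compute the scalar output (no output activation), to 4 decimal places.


z1[0] = (1.5)·(2) + (-1.2)·(-1) + (1.4)·(0) - 0.3 = 3.9
z1[1] = (-0.8)·(2) + (0.5)·(-1) + (-1.4)·(0) - 0.5 = -2.6
z1[2] = (0.3)·(2) + (1.4)·(-1) + (0.2)·(0) - 0.8 = -1.6
h = ReLU(z1) = [3.9, 0.0, 0.0]
output = (0.3)·(3.9) + (-0.7)·(0.0) + (0.5)·(0.0) + 0.9 = 2.07

2.07


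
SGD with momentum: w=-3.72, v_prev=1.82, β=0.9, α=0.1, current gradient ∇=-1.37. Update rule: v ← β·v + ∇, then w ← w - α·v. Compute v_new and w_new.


v_new = 0.9·1.82 - 1.37 = 1.638 - 1.37 = 0.268
w_new = -3.72 - 0.1·0.268 = -3.72 - 0.0268 = -3.7468

v_new=0.268, w_new=-3.7468


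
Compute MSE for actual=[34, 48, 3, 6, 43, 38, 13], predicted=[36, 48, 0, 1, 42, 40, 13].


Squared errors: (34-36)²=4, (48-48)²=0, (3-0)²=9, (6-1)²=25, (43-42)²=1, (38-40)²=4, (13-13)²=0
Sum = 43
MSE = 43/7 = 43/7

43/7


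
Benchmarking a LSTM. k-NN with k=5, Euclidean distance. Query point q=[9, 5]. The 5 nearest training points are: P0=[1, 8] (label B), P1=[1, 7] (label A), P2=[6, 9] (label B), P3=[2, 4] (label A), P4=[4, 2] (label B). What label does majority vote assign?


d(q,P0) = 8.544  (label B)
d(q,P1) = 8.2462  (label A)
d(q,P2) = 5.0  (label B)
d(q,P3) = 7.0711  (label A)
d(q,P4) = 5.831  (label B)
Votes: A=2, B=3
Majority → B

B


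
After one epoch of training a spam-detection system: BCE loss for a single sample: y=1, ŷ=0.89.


BCE = -[y·ln(p) + (1-y)·ln(1-p)]
= -1·ln(0.89) - 0
= -ln(0.89) = 0.1165

0.1165


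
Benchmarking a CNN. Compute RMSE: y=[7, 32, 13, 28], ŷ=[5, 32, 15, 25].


MSE = 17/4 = 4.25
RMSE = √(17/4) = 2.0616

2.0616


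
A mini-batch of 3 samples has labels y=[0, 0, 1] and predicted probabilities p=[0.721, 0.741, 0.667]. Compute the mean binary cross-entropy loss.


L[0] = -ln(1-0.721) = -ln(0.279) = 1.2765
L[1] = -ln(1-0.741) = -ln(0.259) = 1.3509
L[2] = -ln(0.667) = 0.405
mean = (1.2765 + 1.3509 + 0.405)/3 = 1.0108

1.0108


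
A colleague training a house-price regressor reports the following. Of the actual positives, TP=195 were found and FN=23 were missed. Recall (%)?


Recall = TP/(TP+FN)
= 195/(195+23)
= 195/218 = 89.45%

89.45%


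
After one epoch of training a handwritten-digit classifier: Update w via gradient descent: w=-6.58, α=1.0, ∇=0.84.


w_new = w - α·∇
= -6.58 - 1.0·0.84
= -6.58 - 0.84
= -7.42

-7.42


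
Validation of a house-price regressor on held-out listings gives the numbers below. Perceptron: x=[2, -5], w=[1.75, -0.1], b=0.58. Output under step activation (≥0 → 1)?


z = (2)·(1.75) + (-5)·(-0.1) + 0.58
  = 4.58
step(z) = 1 (z≥0)

1


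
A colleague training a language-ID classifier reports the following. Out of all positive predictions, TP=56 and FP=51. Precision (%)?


Precision = TP/(TP+FP)
= 56/(56+51)
= 56/107 = 52.34%

52.34%


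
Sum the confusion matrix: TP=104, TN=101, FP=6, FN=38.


Total = TP + TN + FP + FN
= 104 + 101 + 6 + 38
= 249
(Predicted positive: 110, predicted negative: 139)

249


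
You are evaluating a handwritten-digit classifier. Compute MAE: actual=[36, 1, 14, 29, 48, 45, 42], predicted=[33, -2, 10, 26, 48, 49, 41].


Absolute errors: |36-33|=3, |1+ 2|=3, |14-10|=4, |29-26|=3, |48-48|=0, |45-49|=4, |42-41|=1
Sum = 18
MAE = 18/7 = 18/7

18/7
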